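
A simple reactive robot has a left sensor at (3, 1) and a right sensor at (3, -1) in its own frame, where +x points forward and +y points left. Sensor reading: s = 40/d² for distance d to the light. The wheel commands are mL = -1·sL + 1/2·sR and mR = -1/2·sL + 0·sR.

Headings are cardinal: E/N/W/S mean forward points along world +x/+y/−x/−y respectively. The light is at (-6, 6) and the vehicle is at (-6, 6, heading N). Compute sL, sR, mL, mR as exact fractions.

left sensor world pos  = (-7, 9); dL² = 10
right sensor world pos = (-5, 9); dR² = 10
sL = 40/10 = 4
sR = 40/10 = 4
mL = -1·sL + 1/2·sR = -2
mR = -1/2·sL + 0·sR = -2

4 4 -2 -2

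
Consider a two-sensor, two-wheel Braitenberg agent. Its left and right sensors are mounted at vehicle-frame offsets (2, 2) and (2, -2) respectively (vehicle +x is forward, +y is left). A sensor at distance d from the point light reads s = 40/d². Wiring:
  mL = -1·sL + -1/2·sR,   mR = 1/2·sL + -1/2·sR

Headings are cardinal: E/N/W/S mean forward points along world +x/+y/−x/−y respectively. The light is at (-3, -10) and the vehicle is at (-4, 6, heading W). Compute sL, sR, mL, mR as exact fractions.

8/41 40/333 -3484/13653 512/13653

left sensor world pos  = (-6, 4); dL² = 205
right sensor world pos = (-6, 8); dR² = 333
sL = 40/205 = 8/41
sR = 40/333 = 40/333
mL = -1·sL + -1/2·sR = -3484/13653
mR = 1/2·sL + -1/2·sR = 512/13653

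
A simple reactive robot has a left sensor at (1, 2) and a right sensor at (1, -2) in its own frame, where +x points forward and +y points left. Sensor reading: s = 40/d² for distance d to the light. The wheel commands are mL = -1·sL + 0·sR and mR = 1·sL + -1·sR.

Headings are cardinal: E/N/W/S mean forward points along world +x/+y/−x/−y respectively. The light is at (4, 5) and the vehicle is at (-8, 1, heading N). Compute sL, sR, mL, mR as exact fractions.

8/41 40/109 -8/41 -768/4469

left sensor world pos  = (-10, 2); dL² = 205
right sensor world pos = (-6, 2); dR² = 109
sL = 40/205 = 8/41
sR = 40/109 = 40/109
mL = -1·sL + 0·sR = -8/41
mR = 1·sL + -1·sR = -768/4469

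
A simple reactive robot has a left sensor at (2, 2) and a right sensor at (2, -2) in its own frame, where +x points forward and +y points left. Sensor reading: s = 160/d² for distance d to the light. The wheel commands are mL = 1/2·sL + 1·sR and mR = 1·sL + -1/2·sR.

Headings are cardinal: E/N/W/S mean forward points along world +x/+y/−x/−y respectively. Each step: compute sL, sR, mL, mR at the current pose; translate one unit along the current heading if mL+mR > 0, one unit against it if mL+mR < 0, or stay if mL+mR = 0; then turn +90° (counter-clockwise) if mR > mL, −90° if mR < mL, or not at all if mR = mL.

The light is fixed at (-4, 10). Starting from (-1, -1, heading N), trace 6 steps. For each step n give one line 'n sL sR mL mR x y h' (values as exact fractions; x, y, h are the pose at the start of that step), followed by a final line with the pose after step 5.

n=0: pose=(-1,-1,N); sL=80/41, sR=80/53; mL=5400/2173, mR=2600/2173; mL+mR=8000/2173 → advance +1; mR−mL=-2800/2173 → turn -1·90°
n=1: pose=(-1,0,E); sL=160/89, sR=160/169; mL=27760/15041, mR=19920/15041; mL+mR=47680/15041 → advance +1; mR−mL=-7840/15041 → turn -1·90°
n=2: pose=(0,0,S); sL=8/9, sR=40/37; mL=508/333, mR=116/333; mL+mR=208/111 → advance +1; mR−mL=-392/333 → turn -1·90°
n=3: pose=(0,-1,W); sL=160/173, sR=32/17; mL=6896/2941, mR=-48/2941; mL+mR=6848/2941 → advance +1; mR−mL=-6944/2941 → turn -1·90°
n=4: pose=(-1,-1,N); sL=80/41, sR=80/53; mL=5400/2173, mR=2600/2173; mL+mR=8000/2173 → advance +1; mR−mL=-2800/2173 → turn -1·90°
n=5: pose=(-1,0,E); sL=160/89, sR=160/169; mL=27760/15041, mR=19920/15041; mL+mR=47680/15041 → advance +1; mR−mL=-7840/15041 → turn -1·90°

0 80/41 80/53 5400/2173 2600/2173 -1 -1 N
1 160/89 160/169 27760/15041 19920/15041 -1 0 E
2 8/9 40/37 508/333 116/333 0 0 S
3 160/173 32/17 6896/2941 -48/2941 0 -1 W
4 80/41 80/53 5400/2173 2600/2173 -1 -1 N
5 160/89 160/169 27760/15041 19920/15041 -1 0 E
final 0 0 S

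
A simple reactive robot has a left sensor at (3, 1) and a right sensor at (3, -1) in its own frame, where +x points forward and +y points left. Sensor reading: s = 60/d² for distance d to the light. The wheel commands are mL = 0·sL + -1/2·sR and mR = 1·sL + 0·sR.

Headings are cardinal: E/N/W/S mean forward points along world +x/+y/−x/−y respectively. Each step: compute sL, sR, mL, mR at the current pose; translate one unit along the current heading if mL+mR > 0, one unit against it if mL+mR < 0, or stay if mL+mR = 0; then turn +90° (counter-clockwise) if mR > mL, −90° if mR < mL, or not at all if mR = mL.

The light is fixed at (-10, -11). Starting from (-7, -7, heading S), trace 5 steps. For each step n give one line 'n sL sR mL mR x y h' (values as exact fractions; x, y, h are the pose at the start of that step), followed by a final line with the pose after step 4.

n=0: pose=(-7,-7,S); sL=60/17, sR=12; mL=-6, mR=60/17; mL+mR=-42/17 → advance -1; mR−mL=162/17 → turn +1·90°
n=1: pose=(-7,-6,E); sL=5/6, sR=15/13; mL=-15/26, mR=5/6; mL+mR=10/39 → advance +1; mR−mL=55/39 → turn +1·90°
n=2: pose=(-6,-6,N); sL=60/73, sR=60/89; mL=-30/89, mR=60/73; mL+mR=3150/6497 → advance +1; mR−mL=7530/6497 → turn +1·90°
n=3: pose=(-6,-5,W); sL=30/13, sR=6/5; mL=-3/5, mR=30/13; mL+mR=111/65 → advance +1; mR−mL=189/65 → turn +1·90°
n=4: pose=(-7,-5,S); sL=12/5, sR=60/13; mL=-30/13, mR=12/5; mL+mR=6/65 → advance +1; mR−mL=306/65 → turn +1·90°

0 60/17 12 -6 60/17 -7 -7 S
1 5/6 15/13 -15/26 5/6 -7 -6 E
2 60/73 60/89 -30/89 60/73 -6 -6 N
3 30/13 6/5 -3/5 30/13 -6 -5 W
4 12/5 60/13 -30/13 12/5 -7 -5 S
final -7 -6 E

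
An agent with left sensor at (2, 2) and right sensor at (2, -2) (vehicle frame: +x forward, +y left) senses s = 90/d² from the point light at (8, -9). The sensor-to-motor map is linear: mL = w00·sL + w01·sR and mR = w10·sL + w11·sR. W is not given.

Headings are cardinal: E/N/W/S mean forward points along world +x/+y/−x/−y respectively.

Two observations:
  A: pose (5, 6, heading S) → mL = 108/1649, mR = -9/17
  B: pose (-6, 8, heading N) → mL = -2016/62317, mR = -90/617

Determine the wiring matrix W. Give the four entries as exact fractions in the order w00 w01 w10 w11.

1 -1 -1 0

obs A: pose=(5,6,S) → sL=9/17, sR=45/97, mL=108/1649, mR=-9/17
obs B: pose=(-6,8,N) → sL=90/617, sR=18/101, mL=-2016/62317, mR=-90/617
sensor matrix S = [[9/17, 45/97], [90/617, 18/101]]; det S = 2741688/102760733
solve [mL_A; mL_B] = S·[w00; w01] and [mR_A; mR_B] = S·[w10; w11]:
  w00 = 1, w01 = -1, w10 = -1, w11 = 0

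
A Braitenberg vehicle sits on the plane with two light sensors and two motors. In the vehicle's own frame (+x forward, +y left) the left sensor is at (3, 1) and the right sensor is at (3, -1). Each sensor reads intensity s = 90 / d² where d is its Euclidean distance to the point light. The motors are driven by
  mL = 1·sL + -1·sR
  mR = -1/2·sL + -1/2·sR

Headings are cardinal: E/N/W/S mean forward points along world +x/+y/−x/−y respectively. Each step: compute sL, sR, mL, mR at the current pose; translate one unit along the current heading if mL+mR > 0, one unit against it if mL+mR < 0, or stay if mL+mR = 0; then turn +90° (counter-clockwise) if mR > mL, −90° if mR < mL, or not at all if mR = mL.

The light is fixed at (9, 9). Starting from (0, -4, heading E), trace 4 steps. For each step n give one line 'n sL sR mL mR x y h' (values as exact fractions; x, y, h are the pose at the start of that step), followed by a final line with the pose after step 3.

0 1/2 45/116 13/116 -103/232 0 -4 E
1 90/337 90/377 3600/127049 -32130/127049 -1 -4 S
2 45/169 9/29 -216/4901 -1413/4901 -1 -3 W
3 90/181 18/29 -648/5249 -2934/5249 0 -3 N
final 0 -4 E

n=0: pose=(0,-4,E); sL=1/2, sR=45/116; mL=13/116, mR=-103/232; mL+mR=-77/232 → advance -1; mR−mL=-129/232 → turn -1·90°
n=1: pose=(-1,-4,S); sL=90/337, sR=90/377; mL=3600/127049, mR=-32130/127049; mL+mR=-28530/127049 → advance -1; mR−mL=-35730/127049 → turn -1·90°
n=2: pose=(-1,-3,W); sL=45/169, sR=9/29; mL=-216/4901, mR=-1413/4901; mL+mR=-1629/4901 → advance -1; mR−mL=-1197/4901 → turn -1·90°
n=3: pose=(0,-3,N); sL=90/181, sR=18/29; mL=-648/5249, mR=-2934/5249; mL+mR=-3582/5249 → advance -1; mR−mL=-2286/5249 → turn -1·90°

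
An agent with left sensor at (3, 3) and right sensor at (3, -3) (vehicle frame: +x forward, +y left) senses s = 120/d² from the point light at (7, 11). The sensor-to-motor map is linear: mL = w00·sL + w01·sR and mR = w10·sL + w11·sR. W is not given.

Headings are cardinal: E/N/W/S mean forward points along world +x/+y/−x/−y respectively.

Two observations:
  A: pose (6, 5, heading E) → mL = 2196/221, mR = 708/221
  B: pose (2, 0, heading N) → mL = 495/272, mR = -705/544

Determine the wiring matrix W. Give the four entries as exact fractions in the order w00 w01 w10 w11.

1 1/2 1/2 -1

obs A: pose=(6,5,E) → sL=120/13, sR=24/17, mL=2196/221, mR=708/221
obs B: pose=(2,0,N) → sL=15/16, sR=30/17, mL=495/272, mR=-705/544
sensor matrix S = [[120/13, 24/17], [15/16, 30/17]]; det S = 6615/442
solve [mL_A; mL_B] = S·[w00; w01] and [mR_A; mR_B] = S·[w10; w11]:
  w00 = 1, w01 = 1/2, w10 = 1/2, w11 = -1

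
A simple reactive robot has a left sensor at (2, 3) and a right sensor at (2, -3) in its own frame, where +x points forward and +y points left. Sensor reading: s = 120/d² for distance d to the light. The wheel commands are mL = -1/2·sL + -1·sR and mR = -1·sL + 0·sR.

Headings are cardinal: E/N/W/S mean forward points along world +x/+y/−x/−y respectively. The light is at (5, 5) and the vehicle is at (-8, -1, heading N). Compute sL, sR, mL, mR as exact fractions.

left sensor world pos  = (-11, 1); dL² = 272
right sensor world pos = (-5, 1); dR² = 116
sL = 120/272 = 15/34
sR = 120/116 = 30/29
mL = -1/2·sL + -1·sR = -2475/1972
mR = -1·sL + 0·sR = -15/34

15/34 30/29 -2475/1972 -15/34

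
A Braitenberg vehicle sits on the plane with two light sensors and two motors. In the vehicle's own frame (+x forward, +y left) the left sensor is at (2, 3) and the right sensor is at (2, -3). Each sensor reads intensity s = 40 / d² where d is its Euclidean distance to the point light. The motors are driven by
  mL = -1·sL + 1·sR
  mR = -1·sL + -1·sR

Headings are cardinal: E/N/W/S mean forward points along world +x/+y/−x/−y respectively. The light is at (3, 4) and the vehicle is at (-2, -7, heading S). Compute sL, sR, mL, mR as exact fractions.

left sensor world pos  = (1, -9); dL² = 173
right sensor world pos = (-5, -9); dR² = 233
sL = 40/173 = 40/173
sR = 40/233 = 40/233
mL = -1·sL + 1·sR = -2400/40309
mR = -1·sL + -1·sR = -16240/40309

40/173 40/233 -2400/40309 -16240/40309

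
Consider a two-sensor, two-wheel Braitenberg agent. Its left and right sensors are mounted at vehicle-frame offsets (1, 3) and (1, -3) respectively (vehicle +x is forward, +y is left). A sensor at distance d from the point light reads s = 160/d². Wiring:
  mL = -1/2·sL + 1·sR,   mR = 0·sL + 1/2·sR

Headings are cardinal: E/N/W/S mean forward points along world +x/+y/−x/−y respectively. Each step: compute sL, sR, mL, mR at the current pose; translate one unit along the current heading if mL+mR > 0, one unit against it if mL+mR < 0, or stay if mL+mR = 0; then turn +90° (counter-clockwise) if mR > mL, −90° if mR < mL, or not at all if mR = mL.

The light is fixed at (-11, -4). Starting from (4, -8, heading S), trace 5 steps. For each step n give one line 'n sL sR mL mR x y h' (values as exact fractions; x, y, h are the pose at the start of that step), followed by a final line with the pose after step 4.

n=0: pose=(4,-8,S); sL=160/349, sR=160/169; mL=42320/58981, mR=80/169; mL+mR=70240/58981 → advance +1; mR−mL=-14400/58981 → turn -1·90°
n=1: pose=(4,-9,W); sL=8/13, sR=4/5; mL=32/65, mR=2/5; mL+mR=58/65 → advance +1; mR−mL=-6/65 → turn -1·90°
n=2: pose=(3,-9,N); sL=160/137, sR=32/61; mL=-496/8357, mR=16/61; mL+mR=1696/8357 → advance +1; mR−mL=2688/8357 → turn +1·90°
n=3: pose=(3,-8,W); sL=80/109, sR=16/17; mL=1064/1853, mR=8/17; mL+mR=1936/1853 → advance +1; mR−mL=-192/1853 → turn -1·90°
n=4: pose=(2,-8,N); sL=160/109, sR=32/53; mL=-752/5777, mR=16/53; mL+mR=992/5777 → advance +1; mR−mL=2496/5777 → turn +1·90°

0 160/349 160/169 42320/58981 80/169 4 -8 S
1 8/13 4/5 32/65 2/5 4 -9 W
2 160/137 32/61 -496/8357 16/61 3 -9 N
3 80/109 16/17 1064/1853 8/17 3 -8 W
4 160/109 32/53 -752/5777 16/53 2 -8 N
final 2 -7 W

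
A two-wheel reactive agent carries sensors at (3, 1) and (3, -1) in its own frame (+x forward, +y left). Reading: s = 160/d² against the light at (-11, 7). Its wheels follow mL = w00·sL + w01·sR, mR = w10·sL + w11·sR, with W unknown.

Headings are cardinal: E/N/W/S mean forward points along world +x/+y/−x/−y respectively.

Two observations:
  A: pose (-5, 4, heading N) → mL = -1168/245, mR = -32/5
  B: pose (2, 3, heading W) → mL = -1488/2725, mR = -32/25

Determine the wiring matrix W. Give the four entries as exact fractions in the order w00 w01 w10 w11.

obs A: pose=(-5,4,N) → sL=32/5, sR=160/49, mL=-1168/245, mR=-32/5
obs B: pose=(2,3,W) → sL=32/25, sR=160/109, mL=-1488/2725, mR=-32/25
sensor matrix S = [[32/5, 160/49], [32/25, 160/109]]; det S = 139264/26705
solve [mL_A; mL_B] = S·[w00; w01] and [mR_A; mR_B] = S·[w10; w11]:
  w00 = -1, w01 = 1/2, w10 = -1, w11 = 0

-1 1/2 -1 0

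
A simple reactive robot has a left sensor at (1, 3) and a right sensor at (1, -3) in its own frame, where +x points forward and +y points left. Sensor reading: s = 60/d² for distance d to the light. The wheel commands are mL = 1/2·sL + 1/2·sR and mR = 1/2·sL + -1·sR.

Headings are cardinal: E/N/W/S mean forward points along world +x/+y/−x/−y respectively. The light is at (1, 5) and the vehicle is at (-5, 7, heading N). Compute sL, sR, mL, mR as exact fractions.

left sensor world pos  = (-8, 8); dL² = 90
right sensor world pos = (-2, 8); dR² = 18
sL = 60/90 = 2/3
sR = 60/18 = 10/3
mL = 1/2·sL + 1/2·sR = 2
mR = 1/2·sL + -1·sR = -3

2/3 10/3 2 -3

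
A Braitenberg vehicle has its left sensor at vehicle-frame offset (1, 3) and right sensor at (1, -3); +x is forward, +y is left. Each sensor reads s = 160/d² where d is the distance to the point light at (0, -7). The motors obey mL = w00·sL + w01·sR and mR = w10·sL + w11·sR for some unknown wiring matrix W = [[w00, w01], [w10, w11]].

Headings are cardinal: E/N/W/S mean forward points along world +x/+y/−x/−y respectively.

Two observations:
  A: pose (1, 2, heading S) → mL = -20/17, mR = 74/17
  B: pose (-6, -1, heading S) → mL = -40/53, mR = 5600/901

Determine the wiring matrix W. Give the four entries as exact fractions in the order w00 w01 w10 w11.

obs A: pose=(1,2,S) → sL=2, sR=40/17, mL=-20/17, mR=74/17
obs B: pose=(-6,-1,S) → sL=80/17, sR=80/53, mL=-40/53, mR=5600/901
sensor matrix S = [[2, 40/17], [80/17, 80/53]]; det S = -123360/15317
solve [mL_A; mL_B] = S·[w00; w01] and [mR_A; mR_B] = S·[w10; w11]:
  w00 = 0, w01 = -1/2, w10 = 1, w11 = 1

0 -1/2 1 1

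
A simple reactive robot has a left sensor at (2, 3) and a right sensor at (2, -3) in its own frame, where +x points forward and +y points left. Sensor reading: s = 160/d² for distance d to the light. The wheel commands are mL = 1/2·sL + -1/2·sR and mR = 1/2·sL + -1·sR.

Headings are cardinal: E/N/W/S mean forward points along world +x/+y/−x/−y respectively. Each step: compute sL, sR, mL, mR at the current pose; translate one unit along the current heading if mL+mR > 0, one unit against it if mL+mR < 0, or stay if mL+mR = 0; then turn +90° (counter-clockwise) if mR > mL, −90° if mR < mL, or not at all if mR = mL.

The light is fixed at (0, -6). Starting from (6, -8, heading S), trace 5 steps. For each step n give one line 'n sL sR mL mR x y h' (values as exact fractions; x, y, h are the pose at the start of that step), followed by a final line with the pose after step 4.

0 160/97 32/5 -1152/485 -2704/485 6 -8 S
1 5 8 -3/2 -11/2 6 -7 W
2 160/17 160/101 6720/1717 5360/1717 7 -7 N
3 16/9 16/9 0 -8/9 7 -6 E
4 32/17 160/13 -1152/221 -2512/221 6 -6 S
final 6 -5 W

n=0: pose=(6,-8,S); sL=160/97, sR=32/5; mL=-1152/485, mR=-2704/485; mL+mR=-3856/485 → advance -1; mR−mL=-16/5 → turn -1·90°
n=1: pose=(6,-7,W); sL=5, sR=8; mL=-3/2, mR=-11/2; mL+mR=-7 → advance -1; mR−mL=-4 → turn -1·90°
n=2: pose=(7,-7,N); sL=160/17, sR=160/101; mL=6720/1717, mR=5360/1717; mL+mR=12080/1717 → advance +1; mR−mL=-80/101 → turn -1·90°
n=3: pose=(7,-6,E); sL=16/9, sR=16/9; mL=0, mR=-8/9; mL+mR=-8/9 → advance -1; mR−mL=-8/9 → turn -1·90°
n=4: pose=(6,-6,S); sL=32/17, sR=160/13; mL=-1152/221, mR=-2512/221; mL+mR=-3664/221 → advance -1; mR−mL=-80/13 → turn -1·90°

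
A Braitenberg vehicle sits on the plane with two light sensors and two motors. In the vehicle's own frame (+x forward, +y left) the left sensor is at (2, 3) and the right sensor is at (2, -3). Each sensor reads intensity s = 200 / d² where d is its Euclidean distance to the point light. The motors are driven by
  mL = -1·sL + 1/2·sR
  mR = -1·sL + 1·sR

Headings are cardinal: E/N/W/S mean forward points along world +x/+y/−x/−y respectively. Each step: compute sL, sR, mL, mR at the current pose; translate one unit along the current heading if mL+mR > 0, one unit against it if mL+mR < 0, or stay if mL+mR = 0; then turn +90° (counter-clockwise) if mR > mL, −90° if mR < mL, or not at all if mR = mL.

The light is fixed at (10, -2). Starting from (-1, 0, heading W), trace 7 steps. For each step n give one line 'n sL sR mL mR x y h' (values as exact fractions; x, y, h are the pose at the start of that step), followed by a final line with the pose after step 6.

0 20/17 100/97 -1090/1649 -240/1649 -1 0 W
1 200/49 200/169 -28900/8281 -24000/8281 0 0 S
2 2 25/8 -7/16 9/8 0 1 E
3 200/169 200/61 4700/10309 21600/10309 1 1 N
4 100/61 20/17 -1090/1037 -480/1037 1 2 W
5 200/29 8/5 -884/145 -768/145 2 2 S
6 2 5 1/2 3 2 3 E
final 3 3 N

n=0: pose=(-1,0,W); sL=20/17, sR=100/97; mL=-1090/1649, mR=-240/1649; mL+mR=-1330/1649 → advance -1; mR−mL=50/97 → turn +1·90°
n=1: pose=(0,0,S); sL=200/49, sR=200/169; mL=-28900/8281, mR=-24000/8281; mL+mR=-52900/8281 → advance -1; mR−mL=100/169 → turn +1·90°
n=2: pose=(0,1,E); sL=2, sR=25/8; mL=-7/16, mR=9/8; mL+mR=11/16 → advance +1; mR−mL=25/16 → turn +1·90°
n=3: pose=(1,1,N); sL=200/169, sR=200/61; mL=4700/10309, mR=21600/10309; mL+mR=26300/10309 → advance +1; mR−mL=100/61 → turn +1·90°
n=4: pose=(1,2,W); sL=100/61, sR=20/17; mL=-1090/1037, mR=-480/1037; mL+mR=-1570/1037 → advance -1; mR−mL=10/17 → turn +1·90°
n=5: pose=(2,2,S); sL=200/29, sR=8/5; mL=-884/145, mR=-768/145; mL+mR=-1652/145 → advance -1; mR−mL=4/5 → turn +1·90°
n=6: pose=(2,3,E); sL=2, sR=5; mL=1/2, mR=3; mL+mR=7/2 → advance +1; mR−mL=5/2 → turn +1·90°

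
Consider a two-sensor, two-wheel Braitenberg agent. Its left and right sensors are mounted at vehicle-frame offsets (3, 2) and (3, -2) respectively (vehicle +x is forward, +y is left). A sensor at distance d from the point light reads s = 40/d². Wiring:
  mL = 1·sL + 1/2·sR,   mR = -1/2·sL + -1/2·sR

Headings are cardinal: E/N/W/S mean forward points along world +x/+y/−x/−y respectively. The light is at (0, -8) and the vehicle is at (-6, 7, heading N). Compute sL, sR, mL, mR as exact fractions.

10/97 2/17 267/1649 -182/1649

left sensor world pos  = (-8, 10); dL² = 388
right sensor world pos = (-4, 10); dR² = 340
sL = 40/388 = 10/97
sR = 40/340 = 2/17
mL = 1·sL + 1/2·sR = 267/1649
mR = -1/2·sL + -1/2·sR = -182/1649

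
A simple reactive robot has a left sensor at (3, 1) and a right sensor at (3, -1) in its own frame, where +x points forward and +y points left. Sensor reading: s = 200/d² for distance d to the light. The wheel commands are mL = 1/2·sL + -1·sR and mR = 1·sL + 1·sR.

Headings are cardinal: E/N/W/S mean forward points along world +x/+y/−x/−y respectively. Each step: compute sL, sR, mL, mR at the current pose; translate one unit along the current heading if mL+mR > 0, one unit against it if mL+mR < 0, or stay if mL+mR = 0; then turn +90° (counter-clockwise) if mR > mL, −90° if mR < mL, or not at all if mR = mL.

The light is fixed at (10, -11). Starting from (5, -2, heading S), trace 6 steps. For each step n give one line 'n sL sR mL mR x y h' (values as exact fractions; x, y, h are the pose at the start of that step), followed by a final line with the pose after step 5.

0 50/13 25/9 -100/117 775/117 5 -2 S
1 40/17 200/53 -2340/901 5520/901 5 -3 E
2 100/73 20/13 -810/949 2760/949 6 -3 N
3 200/113 200/149 -7700/16837 52400/16837 6 -2 W
4 50/13 25/9 -100/117 775/117 5 -2 S
5 40/17 200/53 -2340/901 5520/901 5 -3 E
final 6 -3 N

n=0: pose=(5,-2,S); sL=50/13, sR=25/9; mL=-100/117, mR=775/117; mL+mR=75/13 → advance +1; mR−mL=875/117 → turn +1·90°
n=1: pose=(5,-3,E); sL=40/17, sR=200/53; mL=-2340/901, mR=5520/901; mL+mR=60/17 → advance +1; mR−mL=7860/901 → turn +1·90°
n=2: pose=(6,-3,N); sL=100/73, sR=20/13; mL=-810/949, mR=2760/949; mL+mR=150/73 → advance +1; mR−mL=3570/949 → turn +1·90°
n=3: pose=(6,-2,W); sL=200/113, sR=200/149; mL=-7700/16837, mR=52400/16837; mL+mR=300/113 → advance +1; mR−mL=60100/16837 → turn +1·90°
n=4: pose=(5,-2,S); sL=50/13, sR=25/9; mL=-100/117, mR=775/117; mL+mR=75/13 → advance +1; mR−mL=875/117 → turn +1·90°
n=5: pose=(5,-3,E); sL=40/17, sR=200/53; mL=-2340/901, mR=5520/901; mL+mR=60/17 → advance +1; mR−mL=7860/901 → turn +1·90°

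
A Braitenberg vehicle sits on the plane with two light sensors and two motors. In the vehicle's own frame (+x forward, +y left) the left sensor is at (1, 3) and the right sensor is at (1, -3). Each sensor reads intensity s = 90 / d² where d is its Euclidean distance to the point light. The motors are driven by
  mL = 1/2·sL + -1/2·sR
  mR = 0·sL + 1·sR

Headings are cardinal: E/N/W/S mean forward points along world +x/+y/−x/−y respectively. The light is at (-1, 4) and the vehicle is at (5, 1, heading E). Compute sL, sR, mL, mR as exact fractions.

90/49 18/17 324/833 18/17

left sensor world pos  = (6, 4); dL² = 49
right sensor world pos = (6, -2); dR² = 85
sL = 90/49 = 90/49
sR = 90/85 = 18/17
mL = 1/2·sL + -1/2·sR = 324/833
mR = 0·sL + 1·sR = 18/17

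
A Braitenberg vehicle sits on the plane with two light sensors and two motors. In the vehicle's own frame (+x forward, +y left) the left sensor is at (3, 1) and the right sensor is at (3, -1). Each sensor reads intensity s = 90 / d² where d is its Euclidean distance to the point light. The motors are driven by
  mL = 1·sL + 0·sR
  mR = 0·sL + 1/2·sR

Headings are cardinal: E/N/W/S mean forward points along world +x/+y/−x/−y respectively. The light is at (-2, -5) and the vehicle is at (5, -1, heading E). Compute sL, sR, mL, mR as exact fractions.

18/25 90/109 18/25 45/109

left sensor world pos  = (8, 0); dL² = 125
right sensor world pos = (8, -2); dR² = 109
sL = 90/125 = 18/25
sR = 90/109 = 90/109
mL = 1·sL + 0·sR = 18/25
mR = 0·sL + 1/2·sR = 45/109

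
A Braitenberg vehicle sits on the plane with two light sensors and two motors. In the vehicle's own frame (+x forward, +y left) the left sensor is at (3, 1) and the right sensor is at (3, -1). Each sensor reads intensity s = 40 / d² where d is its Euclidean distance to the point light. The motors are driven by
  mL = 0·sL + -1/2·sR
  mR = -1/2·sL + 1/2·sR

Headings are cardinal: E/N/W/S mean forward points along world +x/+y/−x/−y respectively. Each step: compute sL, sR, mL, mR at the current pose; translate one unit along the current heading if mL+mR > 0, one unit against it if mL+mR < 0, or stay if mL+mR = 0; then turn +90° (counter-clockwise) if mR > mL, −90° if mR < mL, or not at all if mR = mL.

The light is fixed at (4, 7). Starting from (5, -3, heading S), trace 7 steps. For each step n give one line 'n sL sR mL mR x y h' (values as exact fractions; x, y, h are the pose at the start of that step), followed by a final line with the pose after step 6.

0 40/173 40/169 -20/169 80/29237 5 -3 S
1 1/2 10/29 -5/29 -9/116 5 -2 E
2 40/37 40/37 -20/37 0 4 -2 N
3 4/13 4/9 -2/9 8/117 4 -3 W
4 40/173 40/169 -20/169 80/29237 5 -3 S
5 1/2 10/29 -5/29 -9/116 5 -2 E
6 40/37 40/37 -20/37 0 4 -2 N
final 4 -3 W

n=0: pose=(5,-3,S); sL=40/173, sR=40/169; mL=-20/169, mR=80/29237; mL+mR=-20/173 → advance -1; mR−mL=3540/29237 → turn +1·90°
n=1: pose=(5,-2,E); sL=1/2, sR=10/29; mL=-5/29, mR=-9/116; mL+mR=-1/4 → advance -1; mR−mL=11/116 → turn +1·90°
n=2: pose=(4,-2,N); sL=40/37, sR=40/37; mL=-20/37, mR=0; mL+mR=-20/37 → advance -1; mR−mL=20/37 → turn +1·90°
n=3: pose=(4,-3,W); sL=4/13, sR=4/9; mL=-2/9, mR=8/117; mL+mR=-2/13 → advance -1; mR−mL=34/117 → turn +1·90°
n=4: pose=(5,-3,S); sL=40/173, sR=40/169; mL=-20/169, mR=80/29237; mL+mR=-20/173 → advance -1; mR−mL=3540/29237 → turn +1·90°
n=5: pose=(5,-2,E); sL=1/2, sR=10/29; mL=-5/29, mR=-9/116; mL+mR=-1/4 → advance -1; mR−mL=11/116 → turn +1·90°
n=6: pose=(4,-2,N); sL=40/37, sR=40/37; mL=-20/37, mR=0; mL+mR=-20/37 → advance -1; mR−mL=20/37 → turn +1·90°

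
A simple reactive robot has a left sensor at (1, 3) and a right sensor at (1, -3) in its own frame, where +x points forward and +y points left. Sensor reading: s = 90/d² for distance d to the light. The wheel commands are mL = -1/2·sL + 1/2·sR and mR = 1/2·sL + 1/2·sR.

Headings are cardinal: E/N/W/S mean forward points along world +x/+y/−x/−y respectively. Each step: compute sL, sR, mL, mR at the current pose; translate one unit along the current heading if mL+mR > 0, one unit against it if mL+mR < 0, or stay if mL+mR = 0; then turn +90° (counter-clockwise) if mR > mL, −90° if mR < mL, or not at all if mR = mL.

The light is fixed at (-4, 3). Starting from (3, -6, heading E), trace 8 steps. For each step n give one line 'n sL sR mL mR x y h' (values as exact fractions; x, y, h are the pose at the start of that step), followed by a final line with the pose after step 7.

n=0: pose=(3,-6,E); sL=9/10, sR=45/104; mL=-243/1040, mR=693/1040; mL+mR=45/104 → advance +1; mR−mL=9/10 → turn +1·90°
n=1: pose=(4,-6,N); sL=90/89, sR=18/37; mL=-864/3293, mR=2466/3293; mL+mR=18/37 → advance +1; mR−mL=90/89 → turn +1·90°
n=2: pose=(4,-5,W); sL=9/17, sR=45/37; mL=216/629, mR=549/629; mL+mR=45/37 → advance +1; mR−mL=9/17 → turn +1·90°
n=3: pose=(3,-5,S); sL=90/181, sR=90/97; mL=3780/17557, mR=12510/17557; mL+mR=90/97 → advance +1; mR−mL=90/181 → turn +1·90°
n=4: pose=(3,-6,E); sL=9/10, sR=45/104; mL=-243/1040, mR=693/1040; mL+mR=45/104 → advance +1; mR−mL=9/10 → turn +1·90°
n=5: pose=(4,-6,N); sL=90/89, sR=18/37; mL=-864/3293, mR=2466/3293; mL+mR=18/37 → advance +1; mR−mL=90/89 → turn +1·90°
n=6: pose=(4,-5,W); sL=9/17, sR=45/37; mL=216/629, mR=549/629; mL+mR=45/37 → advance +1; mR−mL=9/17 → turn +1·90°
n=7: pose=(3,-5,S); sL=90/181, sR=90/97; mL=3780/17557, mR=12510/17557; mL+mR=90/97 → advance +1; mR−mL=90/181 → turn +1·90°

0 9/10 45/104 -243/1040 693/1040 3 -6 E
1 90/89 18/37 -864/3293 2466/3293 4 -6 N
2 9/17 45/37 216/629 549/629 4 -5 W
3 90/181 90/97 3780/17557 12510/17557 3 -5 S
4 9/10 45/104 -243/1040 693/1040 3 -6 E
5 90/89 18/37 -864/3293 2466/3293 4 -6 N
6 9/17 45/37 216/629 549/629 4 -5 W
7 90/181 90/97 3780/17557 12510/17557 3 -5 S
final 3 -6 E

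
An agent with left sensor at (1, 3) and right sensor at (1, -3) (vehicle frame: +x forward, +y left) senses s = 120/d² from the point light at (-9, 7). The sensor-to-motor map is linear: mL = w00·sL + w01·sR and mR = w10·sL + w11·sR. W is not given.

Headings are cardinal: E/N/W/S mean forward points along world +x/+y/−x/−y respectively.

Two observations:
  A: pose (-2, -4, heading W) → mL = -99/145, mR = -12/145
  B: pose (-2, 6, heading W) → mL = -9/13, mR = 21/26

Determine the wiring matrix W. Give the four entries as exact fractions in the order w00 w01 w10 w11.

obs A: pose=(-2,-4,W) → sL=15/29, sR=6/5, mL=-99/145, mR=-12/145
obs B: pose=(-2,6,W) → sL=30/13, sR=3, mL=-9/13, mR=21/26
sensor matrix S = [[15/29, 6/5], [30/13, 3]]; det S = -459/377
solve [mL_A; mL_B] = S·[w00; w01] and [mR_A; mR_B] = S·[w10; w11]:
  w00 = 1, w01 = -1, w10 = 1, w11 = -1/2

1 -1 1 -1/2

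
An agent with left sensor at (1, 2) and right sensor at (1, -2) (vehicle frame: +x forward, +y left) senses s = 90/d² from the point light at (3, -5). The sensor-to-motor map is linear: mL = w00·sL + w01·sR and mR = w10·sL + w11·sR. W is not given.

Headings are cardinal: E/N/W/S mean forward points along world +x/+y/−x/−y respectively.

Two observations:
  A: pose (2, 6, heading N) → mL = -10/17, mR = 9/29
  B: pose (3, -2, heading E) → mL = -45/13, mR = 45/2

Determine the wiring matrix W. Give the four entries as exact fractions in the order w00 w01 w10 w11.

obs A: pose=(2,6,N) → sL=10/17, sR=18/29, mL=-10/17, mR=9/29
obs B: pose=(3,-2,E) → sL=45/13, sR=45, mL=-45/13, mR=45/2
sensor matrix S = [[10/17, 18/29], [45/13, 45]]; det S = 155880/6409
solve [mL_A; mL_B] = S·[w00; w01] and [mR_A; mR_B] = S·[w10; w11]:
  w00 = -1, w01 = 0, w10 = 0, w11 = 1/2

-1 0 0 1/2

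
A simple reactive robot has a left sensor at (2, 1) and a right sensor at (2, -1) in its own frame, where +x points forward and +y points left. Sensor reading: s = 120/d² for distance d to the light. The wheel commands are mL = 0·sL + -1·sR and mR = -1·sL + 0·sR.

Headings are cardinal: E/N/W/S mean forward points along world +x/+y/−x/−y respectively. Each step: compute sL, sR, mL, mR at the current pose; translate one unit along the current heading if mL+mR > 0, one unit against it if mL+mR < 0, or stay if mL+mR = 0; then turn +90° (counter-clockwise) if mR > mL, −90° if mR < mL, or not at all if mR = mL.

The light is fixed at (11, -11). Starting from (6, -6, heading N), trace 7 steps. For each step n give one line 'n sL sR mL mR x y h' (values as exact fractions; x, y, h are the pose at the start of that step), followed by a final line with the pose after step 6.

n=0: pose=(6,-6,N); sL=24/17, sR=24/13; mL=-24/13, mR=-24/17; mL+mR=-720/221 → advance -1; mR−mL=96/221 → turn +1·90°
n=1: pose=(6,-7,W); sL=60/29, sR=60/37; mL=-60/37, mR=-60/29; mL+mR=-3960/1073 → advance -1; mR−mL=-480/1073 → turn -1·90°
n=2: pose=(7,-7,N); sL=120/61, sR=8/3; mL=-8/3, mR=-120/61; mL+mR=-848/183 → advance -1; mR−mL=128/183 → turn +1·90°
n=3: pose=(7,-8,W); sL=3, sR=30/13; mL=-30/13, mR=-3; mL+mR=-69/13 → advance -1; mR−mL=-9/13 → turn -1·90°
n=4: pose=(8,-8,N); sL=120/41, sR=120/29; mL=-120/29, mR=-120/41; mL+mR=-8400/1189 → advance -1; mR−mL=1440/1189 → turn +1·90°
n=5: pose=(8,-9,W); sL=60/13, sR=60/17; mL=-60/17, mR=-60/13; mL+mR=-1800/221 → advance -1; mR−mL=-240/221 → turn -1·90°
n=6: pose=(9,-9,N); sL=24/5, sR=120/17; mL=-120/17, mR=-24/5; mL+mR=-1008/85 → advance -1; mR−mL=192/85 → turn +1·90°

0 24/17 24/13 -24/13 -24/17 6 -6 N
1 60/29 60/37 -60/37 -60/29 6 -7 W
2 120/61 8/3 -8/3 -120/61 7 -7 N
3 3 30/13 -30/13 -3 7 -8 W
4 120/41 120/29 -120/29 -120/41 8 -8 N
5 60/13 60/17 -60/17 -60/13 8 -9 W
6 24/5 120/17 -120/17 -24/5 9 -9 N
final 9 -10 W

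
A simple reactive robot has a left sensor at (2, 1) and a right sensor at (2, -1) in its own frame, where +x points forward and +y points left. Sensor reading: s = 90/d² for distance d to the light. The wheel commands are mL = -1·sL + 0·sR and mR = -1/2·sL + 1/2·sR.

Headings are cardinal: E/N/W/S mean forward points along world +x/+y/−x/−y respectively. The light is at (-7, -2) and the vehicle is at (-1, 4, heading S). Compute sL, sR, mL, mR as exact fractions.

18/13 90/41 -18/13 216/533

left sensor world pos  = (0, 2); dL² = 65
right sensor world pos = (-2, 2); dR² = 41
sL = 90/65 = 18/13
sR = 90/41 = 90/41
mL = -1·sL + 0·sR = -18/13
mR = -1/2·sL + 1/2·sR = 216/533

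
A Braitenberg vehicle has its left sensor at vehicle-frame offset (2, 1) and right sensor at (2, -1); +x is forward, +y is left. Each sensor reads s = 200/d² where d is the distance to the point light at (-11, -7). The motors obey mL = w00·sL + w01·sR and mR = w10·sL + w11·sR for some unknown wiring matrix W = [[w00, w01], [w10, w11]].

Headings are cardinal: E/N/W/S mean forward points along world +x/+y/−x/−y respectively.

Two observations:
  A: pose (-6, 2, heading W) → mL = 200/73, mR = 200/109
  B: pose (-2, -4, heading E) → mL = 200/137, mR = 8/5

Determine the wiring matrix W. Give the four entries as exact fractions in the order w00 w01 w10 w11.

obs A: pose=(-6,2,W) → sL=200/73, sR=200/109, mL=200/73, mR=200/109
obs B: pose=(-2,-4,E) → sL=200/137, sR=8/5, mL=200/137, mR=8/5
sensor matrix S = [[200/73, 200/109], [200/137, 8/5]]; det S = 1858560/1090109
solve [mL_A; mL_B] = S·[w00; w01] and [mR_A; mR_B] = S·[w10; w11]:
  w00 = 1, w01 = 0, w10 = 0, w11 = 1

1 0 0 1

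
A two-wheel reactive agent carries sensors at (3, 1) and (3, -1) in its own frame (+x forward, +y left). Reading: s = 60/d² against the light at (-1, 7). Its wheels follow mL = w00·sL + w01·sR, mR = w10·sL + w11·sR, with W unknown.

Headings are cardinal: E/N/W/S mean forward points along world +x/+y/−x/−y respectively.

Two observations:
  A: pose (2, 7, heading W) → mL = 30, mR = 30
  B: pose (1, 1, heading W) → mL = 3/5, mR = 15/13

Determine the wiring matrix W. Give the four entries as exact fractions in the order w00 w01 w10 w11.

obs A: pose=(2,7,W) → sL=60, sR=60, mL=30, mR=30
obs B: pose=(1,1,W) → sL=6/5, sR=30/13, mL=3/5, mR=15/13
sensor matrix S = [[60, 60], [6/5, 30/13]]; det S = 864/13
solve [mL_A; mL_B] = S·[w00; w01] and [mR_A; mR_B] = S·[w10; w11]:
  w00 = 1/2, w01 = 0, w10 = 0, w11 = 1/2

1/2 0 0 1/2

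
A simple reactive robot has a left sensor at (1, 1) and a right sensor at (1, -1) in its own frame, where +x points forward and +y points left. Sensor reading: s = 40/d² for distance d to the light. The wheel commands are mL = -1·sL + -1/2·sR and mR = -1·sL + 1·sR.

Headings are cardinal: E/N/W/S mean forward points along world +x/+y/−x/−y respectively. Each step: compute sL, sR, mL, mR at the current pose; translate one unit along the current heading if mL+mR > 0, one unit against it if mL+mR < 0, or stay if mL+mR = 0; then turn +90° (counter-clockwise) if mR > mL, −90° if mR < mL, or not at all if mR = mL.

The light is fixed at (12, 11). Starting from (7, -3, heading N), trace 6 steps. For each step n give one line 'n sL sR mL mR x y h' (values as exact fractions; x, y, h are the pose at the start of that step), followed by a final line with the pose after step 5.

n=0: pose=(7,-3,N); sL=8/41, sR=8/37; mL=-460/1517, mR=32/1517; mL+mR=-428/1517 → advance -1; mR−mL=12/37 → turn +1·90°
n=1: pose=(7,-4,W); sL=10/73, sR=5/29; mL=-945/4234, mR=75/2117; mL+mR=-795/4234 → advance -1; mR−mL=15/58 → turn +1·90°
n=2: pose=(8,-4,S); sL=8/53, sR=40/281; mL=-3308/14893, mR=-128/14893; mL+mR=-3436/14893 → advance -1; mR−mL=60/281 → turn +1·90°
n=3: pose=(8,-3,E); sL=20/89, sR=20/117; mL=-3230/10413, mR=-560/10413; mL+mR=-3790/10413 → advance -1; mR−mL=10/39 → turn +1·90°
n=4: pose=(7,-3,N); sL=8/41, sR=8/37; mL=-460/1517, mR=32/1517; mL+mR=-428/1517 → advance -1; mR−mL=12/37 → turn +1·90°
n=5: pose=(7,-4,W); sL=10/73, sR=5/29; mL=-945/4234, mR=75/2117; mL+mR=-795/4234 → advance -1; mR−mL=15/58 → turn +1·90°

0 8/41 8/37 -460/1517 32/1517 7 -3 N
1 10/73 5/29 -945/4234 75/2117 7 -4 W
2 8/53 40/281 -3308/14893 -128/14893 8 -4 S
3 20/89 20/117 -3230/10413 -560/10413 8 -3 E
4 8/41 8/37 -460/1517 32/1517 7 -3 N
5 10/73 5/29 -945/4234 75/2117 7 -4 W
final 8 -4 S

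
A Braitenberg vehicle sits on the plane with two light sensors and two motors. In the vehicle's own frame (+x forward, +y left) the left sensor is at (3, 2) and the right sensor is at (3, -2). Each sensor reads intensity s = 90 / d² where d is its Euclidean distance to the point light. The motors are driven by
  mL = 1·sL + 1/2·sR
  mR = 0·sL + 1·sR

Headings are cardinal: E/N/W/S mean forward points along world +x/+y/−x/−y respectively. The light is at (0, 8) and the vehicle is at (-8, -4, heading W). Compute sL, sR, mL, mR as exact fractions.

left sensor world pos  = (-11, -6); dL² = 317
right sensor world pos = (-11, -2); dR² = 221
sL = 90/317 = 90/317
sR = 90/221 = 90/221
mL = 1·sL + 1/2·sR = 34155/70057
mR = 0·sL + 1·sR = 90/221

90/317 90/221 34155/70057 90/221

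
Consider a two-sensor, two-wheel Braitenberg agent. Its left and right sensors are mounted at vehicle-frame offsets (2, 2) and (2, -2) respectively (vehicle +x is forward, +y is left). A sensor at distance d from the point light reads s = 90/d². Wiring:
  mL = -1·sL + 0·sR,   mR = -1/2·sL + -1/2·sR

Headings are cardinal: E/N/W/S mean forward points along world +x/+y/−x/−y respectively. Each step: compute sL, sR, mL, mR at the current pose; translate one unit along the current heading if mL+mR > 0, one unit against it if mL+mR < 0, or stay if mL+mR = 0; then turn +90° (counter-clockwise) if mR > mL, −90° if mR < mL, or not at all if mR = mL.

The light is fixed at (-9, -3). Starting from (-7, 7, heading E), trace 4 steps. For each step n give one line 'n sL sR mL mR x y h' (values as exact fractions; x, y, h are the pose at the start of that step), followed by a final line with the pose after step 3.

n=0: pose=(-7,7,E); sL=9/16, sR=9/8; mL=-9/16, mR=-27/32; mL+mR=-45/32 → advance -1; mR−mL=-9/32 → turn -1·90°
n=1: pose=(-8,7,S); sL=90/73, sR=18/13; mL=-90/73, mR=-1242/949; mL+mR=-2412/949 → advance -1; mR−mL=-72/949 → turn -1·90°
n=2: pose=(-8,8,W); sL=45/41, sR=9/17; mL=-45/41, mR=-567/697; mL+mR=-1332/697 → advance -1; mR−mL=198/697 → turn +1·90°
n=3: pose=(-7,8,S); sL=90/97, sR=10/9; mL=-90/97, mR=-890/873; mL+mR=-1700/873 → advance -1; mR−mL=-80/873 → turn -1·90°

0 9/16 9/8 -9/16 -27/32 -7 7 E
1 90/73 18/13 -90/73 -1242/949 -8 7 S
2 45/41 9/17 -45/41 -567/697 -8 8 W
3 90/97 10/9 -90/97 -890/873 -7 8 S
final -7 9 W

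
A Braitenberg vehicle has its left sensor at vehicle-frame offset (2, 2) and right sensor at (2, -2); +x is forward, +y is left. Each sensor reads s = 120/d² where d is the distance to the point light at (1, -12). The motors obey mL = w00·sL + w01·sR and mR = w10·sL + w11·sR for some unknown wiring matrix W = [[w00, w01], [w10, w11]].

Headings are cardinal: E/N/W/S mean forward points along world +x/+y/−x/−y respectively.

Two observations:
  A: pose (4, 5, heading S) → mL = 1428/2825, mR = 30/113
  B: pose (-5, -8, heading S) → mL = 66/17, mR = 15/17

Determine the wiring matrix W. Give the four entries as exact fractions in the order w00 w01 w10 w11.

1/2 1/2 0 1/2

obs A: pose=(4,5,S) → sL=12/25, sR=60/113, mL=1428/2825, mR=30/113
obs B: pose=(-5,-8,S) → sL=6, sR=30/17, mL=66/17, mR=15/17
sensor matrix S = [[12/25, 60/113], [6, 30/17]]; det S = -22464/9605
solve [mL_A; mL_B] = S·[w00; w01] and [mR_A; mR_B] = S·[w10; w11]:
  w00 = 1/2, w01 = 1/2, w10 = 0, w11 = 1/2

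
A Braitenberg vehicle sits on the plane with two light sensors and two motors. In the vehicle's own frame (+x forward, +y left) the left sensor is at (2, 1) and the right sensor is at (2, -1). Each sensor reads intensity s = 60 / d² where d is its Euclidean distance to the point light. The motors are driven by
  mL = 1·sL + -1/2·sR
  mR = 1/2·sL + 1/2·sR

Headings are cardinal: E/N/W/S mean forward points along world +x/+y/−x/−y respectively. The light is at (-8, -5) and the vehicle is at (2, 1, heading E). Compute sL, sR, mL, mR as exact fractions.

left sensor world pos  = (4, 2); dL² = 193
right sensor world pos = (4, 0); dR² = 169
sL = 60/193 = 60/193
sR = 60/169 = 60/169
mL = 1·sL + -1/2·sR = 4350/32617
mR = 1/2·sL + 1/2·sR = 10860/32617

60/193 60/169 4350/32617 10860/32617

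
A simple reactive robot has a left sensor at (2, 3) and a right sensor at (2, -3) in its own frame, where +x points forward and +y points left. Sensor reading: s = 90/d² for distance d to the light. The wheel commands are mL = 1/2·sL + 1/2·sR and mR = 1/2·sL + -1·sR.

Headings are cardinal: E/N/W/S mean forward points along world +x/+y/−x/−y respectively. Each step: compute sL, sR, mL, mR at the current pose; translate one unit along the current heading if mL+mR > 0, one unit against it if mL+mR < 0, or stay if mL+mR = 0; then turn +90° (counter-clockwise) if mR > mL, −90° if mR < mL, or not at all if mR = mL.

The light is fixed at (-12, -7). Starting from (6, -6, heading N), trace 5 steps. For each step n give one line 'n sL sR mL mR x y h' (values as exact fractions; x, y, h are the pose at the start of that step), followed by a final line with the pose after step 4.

0 5/13 1/5 19/65 -1/130 6 -6 N
1 18/85 90/401 7434/34085 -4041/34085 6 -5 E
2 45/242 45/128 8325/30976 -4005/15488 7 -5 S
3 90/293 18/61 5382/17873 -2529/17873 7 -6 W
4 5/13 1/5 19/65 -1/130 6 -6 N
final 6 -5 E

n=0: pose=(6,-6,N); sL=5/13, sR=1/5; mL=19/65, mR=-1/130; mL+mR=37/130 → advance +1; mR−mL=-3/10 → turn -1·90°
n=1: pose=(6,-5,E); sL=18/85, sR=90/401; mL=7434/34085, mR=-4041/34085; mL+mR=3393/34085 → advance +1; mR−mL=-135/401 → turn -1·90°
n=2: pose=(7,-5,S); sL=45/242, sR=45/128; mL=8325/30976, mR=-4005/15488; mL+mR=315/30976 → advance +1; mR−mL=-135/256 → turn -1·90°
n=3: pose=(7,-6,W); sL=90/293, sR=18/61; mL=5382/17873, mR=-2529/17873; mL+mR=2853/17873 → advance +1; mR−mL=-27/61 → turn -1·90°
n=4: pose=(6,-6,N); sL=5/13, sR=1/5; mL=19/65, mR=-1/130; mL+mR=37/130 → advance +1; mR−mL=-3/10 → turn -1·90°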